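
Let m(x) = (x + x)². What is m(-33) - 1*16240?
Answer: -11884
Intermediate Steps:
m(x) = 4*x² (m(x) = (2*x)² = 4*x²)
m(-33) - 1*16240 = 4*(-33)² - 1*16240 = 4*1089 - 16240 = 4356 - 16240 = -11884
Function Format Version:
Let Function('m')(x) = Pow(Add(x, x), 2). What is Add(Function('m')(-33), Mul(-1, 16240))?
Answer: -11884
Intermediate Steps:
Function('m')(x) = Mul(4, Pow(x, 2)) (Function('m')(x) = Pow(Mul(2, x), 2) = Mul(4, Pow(x, 2)))
Add(Function('m')(-33), Mul(-1, 16240)) = Add(Mul(4, Pow(-33, 2)), Mul(-1, 16240)) = Add(Mul(4, 1089), -16240) = Add(4356, -16240) = -11884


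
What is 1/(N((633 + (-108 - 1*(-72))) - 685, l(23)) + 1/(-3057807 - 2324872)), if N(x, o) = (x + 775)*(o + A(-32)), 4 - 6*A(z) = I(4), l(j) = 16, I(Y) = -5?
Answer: 10765358/129426516553 ≈ 8.3177e-5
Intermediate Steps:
A(z) = 3/2 (A(z) = ⅔ - ⅙*(-5) = ⅔ + ⅚ = 3/2)
N(x, o) = (775 + x)*(3/2 + o) (N(x, o) = (x + 775)*(o + 3/2) = (775 + x)*(3/2 + o))
1/(N((633 + (-108 - 1*(-72))) - 685, l(23)) + 1/(-3057807 - 2324872)) = 1/((2325/2 + 775*16 + 3*((633 + (-108 - 1*(-72))) - 685)/2 + 16*((633 + (-108 - 1*(-72))) - 685)) + 1/(-3057807 - 2324872)) = 1/((2325/2 + 12400 + 3*((633 + (-108 + 72)) - 685)/2 + 16*((633 + (-108 + 72)) - 685)) + 1/(-5382679)) = 1/((2325/2 + 12400 + 3*((633 - 36) - 685)/2 + 16*((633 - 36) - 685)) - 1/5382679) = 1/((2325/2 + 12400 + 3*(597 - 685)/2 + 16*(597 - 685)) - 1/5382679) = 1/((2325/2 + 12400 + (3/2)*(-88) + 16*(-88)) - 1/5382679) = 1/((2325/2 + 12400 - 132 - 1408) - 1/5382679) = 1/(24045/2 - 1/5382679) = 1/(129426516553/10765358) = 10765358/129426516553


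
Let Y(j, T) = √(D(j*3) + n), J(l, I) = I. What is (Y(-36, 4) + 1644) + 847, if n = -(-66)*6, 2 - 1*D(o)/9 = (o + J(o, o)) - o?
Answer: 2491 + 3*√154 ≈ 2528.2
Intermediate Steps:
D(o) = 18 - 9*o (D(o) = 18 - 9*((o + o) - o) = 18 - 9*(2*o - o) = 18 - 9*o)
n = 396 (n = -22*(-18) = 396)
Y(j, T) = √(414 - 27*j) (Y(j, T) = √((18 - 9*j*3) + 396) = √((18 - 27*j) + 396) = √(414 - 27*j))
(Y(-36, 4) + 1644) + 847 = (3*√(46 - 3*(-36)) + 1644) + 847 = (3*√(46 + 108) + 1644) + 847 = (3*√154 + 1644) + 847 = (1644 + 3*√154) + 847 = 2491 + 3*√154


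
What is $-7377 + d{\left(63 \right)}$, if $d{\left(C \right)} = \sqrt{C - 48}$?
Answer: $-7377 + \sqrt{15} \approx -7373.1$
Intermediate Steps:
$d{\left(C \right)} = \sqrt{-48 + C}$
$-7377 + d{\left(63 \right)} = -7377 + \sqrt{-48 + 63} = -7377 + \sqrt{15}$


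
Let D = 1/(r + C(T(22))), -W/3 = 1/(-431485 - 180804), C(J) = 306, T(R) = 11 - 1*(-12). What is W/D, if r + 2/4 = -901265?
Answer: -5405757/1224578 ≈ -4.4144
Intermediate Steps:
T(R) = 23 (T(R) = 11 + 12 = 23)
r = -1802531/2 (r = -1/2 - 901265 = -1802531/2 ≈ -9.0127e+5)
W = 3/612289 (W = -3/(-431485 - 180804) = -3/(-612289) = -3*(-1/612289) = 3/612289 ≈ 4.8996e-6)
D = -2/1801919 (D = 1/(-1802531/2 + 306) = 1/(-1801919/2) = -2/1801919 ≈ -1.1099e-6)
W/D = 3/(612289*(-2/1801919)) = (3/612289)*(-1801919/2) = -5405757/1224578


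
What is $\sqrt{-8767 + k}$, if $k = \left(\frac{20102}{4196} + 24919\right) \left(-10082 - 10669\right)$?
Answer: $\frac{i \sqrt{2276519927804842}}{2098} \approx 22742.0 i$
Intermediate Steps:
$k = - \frac{1085072134863}{2098}$ ($k = \left(20102 \cdot \frac{1}{4196} + 24919\right) \left(-20751\right) = \left(\frac{10051}{2098} + 24919\right) \left(-20751\right) = \frac{52290113}{2098} \left(-20751\right) = - \frac{1085072134863}{2098} \approx -5.1719 \cdot 10^{8}$)
$\sqrt{-8767 + k} = \sqrt{-8767 - \frac{1085072134863}{2098}} = \sqrt{- \frac{1085090528029}{2098}} = \frac{i \sqrt{2276519927804842}}{2098}$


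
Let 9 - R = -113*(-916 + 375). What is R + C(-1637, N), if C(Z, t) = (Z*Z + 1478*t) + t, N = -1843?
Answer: -107152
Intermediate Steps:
R = -61124 (R = 9 - (-113)*(-916 + 375) = 9 - (-113)*(-541) = 9 - 1*61133 = 9 - 61133 = -61124)
C(Z, t) = Z² + 1479*t (C(Z, t) = (Z² + 1478*t) + t = Z² + 1479*t)
R + C(-1637, N) = -61124 + ((-1637)² + 1479*(-1843)) = -61124 + (2679769 - 2725797) = -61124 - 46028 = -107152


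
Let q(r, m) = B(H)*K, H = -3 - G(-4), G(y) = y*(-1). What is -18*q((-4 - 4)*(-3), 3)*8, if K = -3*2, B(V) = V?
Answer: -6048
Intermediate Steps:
G(y) = -y
H = -7 (H = -3 - (-1)*(-4) = -3 - 1*4 = -3 - 4 = -7)
K = -6
q(r, m) = 42 (q(r, m) = -7*(-6) = 42)
-18*q((-4 - 4)*(-3), 3)*8 = -18*42*8 = -756*8 = -6048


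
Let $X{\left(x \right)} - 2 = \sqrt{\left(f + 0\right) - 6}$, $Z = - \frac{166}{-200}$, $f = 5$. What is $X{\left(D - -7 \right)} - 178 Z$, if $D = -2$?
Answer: $- \frac{7287}{50} + i \approx -145.74 + 1.0 i$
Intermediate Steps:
$Z = \frac{83}{100}$ ($Z = \left(-166\right) \left(- \frac{1}{200}\right) = \frac{83}{100} \approx 0.83$)
$X{\left(x \right)} = 2 + i$ ($X{\left(x \right)} = 2 + \sqrt{\left(5 + 0\right) - 6} = 2 + \sqrt{5 - 6} = 2 + \sqrt{-1} = 2 + i$)
$X{\left(D - -7 \right)} - 178 Z = \left(2 + i\right) - \frac{7387}{50} = - \frac{7287}{50} + i$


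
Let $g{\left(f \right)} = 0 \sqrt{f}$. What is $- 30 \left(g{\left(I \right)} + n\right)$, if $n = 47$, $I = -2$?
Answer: $-1410$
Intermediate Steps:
$g{\left(f \right)} = 0$
$- 30 \left(g{\left(I \right)} + n\right) = - 30 \left(0 + 47\right) = \left(-30\right) 47 = -1410$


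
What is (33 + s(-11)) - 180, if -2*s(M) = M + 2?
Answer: -285/2 ≈ -142.50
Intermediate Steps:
s(M) = -1 - M/2 (s(M) = -(M + 2)/2 = -(2 + M)/2 = -1 - M/2)
(33 + s(-11)) - 180 = (33 + (-1 - 1/2*(-11))) - 180 = (33 + (-1 + 11/2)) - 180 = (33 + 9/2) - 180 = 75/2 - 180 = -285/2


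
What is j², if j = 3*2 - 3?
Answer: 9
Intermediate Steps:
j = 3 (j = 6 - 3 = 3)
j² = 3² = 9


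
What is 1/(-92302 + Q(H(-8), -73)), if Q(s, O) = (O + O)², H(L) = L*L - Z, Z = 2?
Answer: -1/70986 ≈ -1.4087e-5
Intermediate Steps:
H(L) = -2 + L² (H(L) = L*L - 1*2 = L² - 2 = -2 + L²)
Q(s, O) = 4*O² (Q(s, O) = (2*O)² = 4*O²)
1/(-92302 + Q(H(-8), -73)) = 1/(-92302 + 4*(-73)²) = 1/(-92302 + 4*5329) = 1/(-92302 + 21316) = 1/(-70986) = -1/70986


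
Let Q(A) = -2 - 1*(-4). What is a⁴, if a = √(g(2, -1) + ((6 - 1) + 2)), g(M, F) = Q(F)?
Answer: 81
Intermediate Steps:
Q(A) = 2 (Q(A) = -2 + 4 = 2)
g(M, F) = 2
a = 3 (a = √(2 + ((6 - 1) + 2)) = √(2 + (5 + 2)) = √(2 + 7) = √9 = 3)
a⁴ = 3⁴ = 81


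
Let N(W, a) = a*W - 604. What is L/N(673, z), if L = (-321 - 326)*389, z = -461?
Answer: 251683/310857 ≈ 0.80964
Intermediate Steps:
N(W, a) = -604 + W*a (N(W, a) = W*a - 604 = -604 + W*a)
L = -251683 (L = -647*389 = -251683)
L/N(673, z) = -251683/(-604 + 673*(-461)) = -251683/(-604 - 310253) = -251683/(-310857) = -251683*(-1/310857) = 251683/310857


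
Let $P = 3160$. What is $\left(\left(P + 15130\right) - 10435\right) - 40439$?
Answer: $-32584$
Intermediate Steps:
$\left(\left(P + 15130\right) - 10435\right) - 40439 = \left(\left(3160 + 15130\right) - 10435\right) - 40439 = \left(18290 - 10435\right) - 40439 = 7855 - 40439 = -32584$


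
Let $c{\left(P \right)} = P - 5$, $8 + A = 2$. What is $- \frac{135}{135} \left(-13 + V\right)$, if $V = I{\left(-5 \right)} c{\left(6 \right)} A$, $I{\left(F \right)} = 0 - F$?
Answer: $43$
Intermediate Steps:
$A = -6$ ($A = -8 + 2 = -6$)
$c{\left(P \right)} = -5 + P$
$I{\left(F \right)} = - F$
$V = -30$ ($V = \left(-1\right) \left(-5\right) \left(-5 + 6\right) \left(-6\right) = 5 \cdot 1 \left(-6\right) = 5 \left(-6\right) = -30$)
$- \frac{135}{135} \left(-13 + V\right) = - \frac{135}{135} \left(-13 - 30\right) = \left(-135\right) \frac{1}{135} \left(-43\right) = \left(-1\right) \left(-43\right) = 43$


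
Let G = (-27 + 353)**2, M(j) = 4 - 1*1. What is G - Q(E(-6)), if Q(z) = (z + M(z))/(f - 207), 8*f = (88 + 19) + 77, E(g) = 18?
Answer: 19554805/184 ≈ 1.0628e+5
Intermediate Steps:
M(j) = 3 (M(j) = 4 - 1 = 3)
f = 23 (f = ((88 + 19) + 77)/8 = (107 + 77)/8 = (1/8)*184 = 23)
G = 106276 (G = 326**2 = 106276)
Q(z) = -3/184 - z/184 (Q(z) = (z + 3)/(23 - 207) = (3 + z)/(-184) = (3 + z)*(-1/184) = -3/184 - z/184)
G - Q(E(-6)) = 106276 - (-3/184 - 1/184*18) = 106276 - (-3/184 - 9/92) = 106276 - 1*(-21/184) = 106276 + 21/184 = 19554805/184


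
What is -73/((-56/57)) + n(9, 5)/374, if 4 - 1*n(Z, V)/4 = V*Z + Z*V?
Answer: 768475/10472 ≈ 73.384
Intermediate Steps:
n(Z, V) = 16 - 8*V*Z (n(Z, V) = 16 - 4*(V*Z + Z*V) = 16 - 4*(V*Z + V*Z) = 16 - 8*V*Z)
-73/((-56/57)) + n(9, 5)/374 = -73/((-56/57)) + (16 - 8*5*9)/374 = -73/((-56*1/57)) + (16 - 360)*(1/374) = -73/(-56/57) - 344*1/374 = -73*(-57/56) - 172/187 = 4161/56 - 172/187 = 768475/10472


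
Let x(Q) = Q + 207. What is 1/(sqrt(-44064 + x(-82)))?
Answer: -I*sqrt(43939)/43939 ≈ -0.0047706*I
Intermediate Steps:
x(Q) = 207 + Q
1/(sqrt(-44064 + x(-82))) = 1/(sqrt(-44064 + (207 - 82))) = 1/(sqrt(-44064 + 125)) = 1/(sqrt(-43939)) = 1/(I*sqrt(43939)) = -I*sqrt(43939)/43939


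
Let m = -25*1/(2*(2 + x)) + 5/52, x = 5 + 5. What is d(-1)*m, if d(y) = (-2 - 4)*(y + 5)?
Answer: 295/13 ≈ 22.692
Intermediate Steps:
d(y) = -30 - 6*y (d(y) = -6*(5 + y) = -30 - 6*y)
x = 10
m = -295/312 (m = -25*1/(2*(2 + 10)) + 5/52 = -25/(12*2) + 5*(1/52) = -25/24 + 5/52 = -295/312 ≈ -0.94551)
d(-1)*m = (-30 - 6*(-1))*(-295/312) = (-30 + 6)*(-295/312) = -24*(-295/312) = 295/13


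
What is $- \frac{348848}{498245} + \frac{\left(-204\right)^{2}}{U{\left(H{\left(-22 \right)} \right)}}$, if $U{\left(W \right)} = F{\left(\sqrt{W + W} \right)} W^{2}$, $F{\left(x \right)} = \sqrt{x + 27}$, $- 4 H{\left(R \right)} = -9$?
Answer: $- \frac{348848}{498245} + \frac{73984 \sqrt{6}}{27 \sqrt{18 + \sqrt{2}}} \approx 1522.6$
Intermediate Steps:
$H{\left(R \right)} = \frac{9}{4}$ ($H{\left(R \right)} = \left(- \frac{1}{4}\right) \left(-9\right) = \frac{9}{4}$)
$F{\left(x \right)} = \sqrt{27 + x}$
$U{\left(W \right)} = W^{2} \sqrt{27 + \sqrt{2} \sqrt{W}}$ ($U{\left(W \right)} = \sqrt{27 + \sqrt{W + W}} W^{2} = \sqrt{27 + \sqrt{2 W}} W^{2} = \sqrt{27 + \sqrt{2} \sqrt{W}} W^{2} = W^{2} \sqrt{27 + \sqrt{2} \sqrt{W}}$)
$- \frac{348848}{498245} + \frac{\left(-204\right)^{2}}{U{\left(H{\left(-22 \right)} \right)}} = - \frac{348848}{498245} + \frac{\left(-204\right)^{2}}{\left(\frac{9}{4}\right)^{2} \sqrt{27 + \sqrt{2} \sqrt{\frac{9}{4}}}} = \left(-348848\right) \frac{1}{498245} + \frac{41616}{\frac{81}{16} \sqrt{27 + \sqrt{2} \cdot \frac{3}{2}}} = - \frac{348848}{498245} + \frac{41616}{\frac{81}{16} \sqrt{27 + \frac{3 \sqrt{2}}{2}}} = - \frac{348848}{498245} + 41616 \frac{16}{81 \sqrt{27 + \frac{3 \sqrt{2}}{2}}} = - \frac{348848}{498245} + \frac{73984}{9 \sqrt{27 + \frac{3 \sqrt{2}}{2}}}$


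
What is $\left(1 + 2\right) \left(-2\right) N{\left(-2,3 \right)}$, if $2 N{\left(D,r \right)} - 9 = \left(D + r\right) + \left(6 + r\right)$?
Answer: $-57$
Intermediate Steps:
$N{\left(D,r \right)} = \frac{15}{2} + r + \frac{D}{2}$ ($N{\left(D,r \right)} = \frac{9}{2} + \frac{\left(D + r\right) + \left(6 + r\right)}{2} = \frac{9}{2} + \frac{6 + D + 2 r}{2} = \frac{9}{2} + \left(3 + r + \frac{D}{2}\right) = \frac{15}{2} + r + \frac{D}{2}$)
$\left(1 + 2\right) \left(-2\right) N{\left(-2,3 \right)} = \left(1 + 2\right) \left(-2\right) \left(\frac{15}{2} + 3 + \frac{1}{2} \left(-2\right)\right) = 3 \left(-2\right) \left(\frac{15}{2} + 3 - 1\right) = \left(-6\right) \frac{19}{2} = -57$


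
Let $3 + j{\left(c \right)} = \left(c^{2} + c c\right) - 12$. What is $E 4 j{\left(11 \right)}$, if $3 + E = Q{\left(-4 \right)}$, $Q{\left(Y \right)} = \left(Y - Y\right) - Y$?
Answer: $908$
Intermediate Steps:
$j{\left(c \right)} = -15 + 2 c^{2}$ ($j{\left(c \right)} = -3 - \left(12 - c^{2} - c c\right) = -3 + \left(\left(c^{2} + c^{2}\right) - 12\right) = -3 + \left(2 c^{2} - 12\right) = -3 + \left(-12 + 2 c^{2}\right) = -15 + 2 c^{2}$)
$Q{\left(Y \right)} = - Y$ ($Q{\left(Y \right)} = 0 - Y = - Y$)
$E = 1$ ($E = -3 - -4 = -3 + 4 = 1$)
$E 4 j{\left(11 \right)} = 1 \cdot 4 \left(-15 + 2 \cdot 11^{2}\right) = 4 \left(-15 + 2 \cdot 121\right) = 4 \left(-15 + 242\right) = 4 \cdot 227 = 908$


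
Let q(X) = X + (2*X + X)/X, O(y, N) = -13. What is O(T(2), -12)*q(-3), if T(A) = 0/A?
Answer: 0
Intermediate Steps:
T(A) = 0
q(X) = 3 + X (q(X) = X + (3*X)/X = X + 3 = 3 + X)
O(T(2), -12)*q(-3) = -13*(3 - 3) = -13*0 = 0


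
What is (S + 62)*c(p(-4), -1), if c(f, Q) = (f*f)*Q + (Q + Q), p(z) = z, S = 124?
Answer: -3348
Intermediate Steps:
c(f, Q) = 2*Q + Q*f² (c(f, Q) = f²*Q + 2*Q = Q*f² + 2*Q = 2*Q + Q*f²)
(S + 62)*c(p(-4), -1) = (124 + 62)*(-(2 + (-4)²)) = 186*(-(2 + 16)) = 186*(-1*18) = 186*(-18) = -3348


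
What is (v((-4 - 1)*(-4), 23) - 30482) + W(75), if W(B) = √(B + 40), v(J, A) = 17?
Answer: -30465 + √115 ≈ -30454.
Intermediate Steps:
W(B) = √(40 + B)
(v((-4 - 1)*(-4), 23) - 30482) + W(75) = (17 - 30482) + √(40 + 75) = -30465 + √115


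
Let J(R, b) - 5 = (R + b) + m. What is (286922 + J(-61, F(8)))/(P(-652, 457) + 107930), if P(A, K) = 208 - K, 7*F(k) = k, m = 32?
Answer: 2008294/753767 ≈ 2.6643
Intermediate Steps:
F(k) = k/7
J(R, b) = 37 + R + b (J(R, b) = 5 + ((R + b) + 32) = 5 + (32 + R + b) = 37 + R + b)
(286922 + J(-61, F(8)))/(P(-652, 457) + 107930) = (286922 + (37 - 61 + (⅐)*8))/((208 - 1*457) + 107930) = (286922 + (37 - 61 + 8/7))/((208 - 457) + 107930) = (286922 - 160/7)/(-249 + 107930) = (2008294/7)/107681 = (2008294/7)*(1/107681) = 2008294/753767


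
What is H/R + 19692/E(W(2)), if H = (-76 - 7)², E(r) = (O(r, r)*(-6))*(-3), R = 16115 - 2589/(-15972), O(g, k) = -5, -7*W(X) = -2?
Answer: -93678667382/428985615 ≈ -218.37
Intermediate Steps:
W(X) = 2/7 (W(X) = -⅐*(-2) = 2/7)
R = 85797123/5324 (R = 16115 - 2589*(-1)/15972 = 16115 - 1*(-863/5324) = 16115 + 863/5324 = 85797123/5324 ≈ 16115.)
E(r) = -90 (E(r) = -5*(-6)*(-3) = 30*(-3) = -90)
H = 6889 (H = (-83)² = 6889)
H/R + 19692/E(W(2)) = 6889/(85797123/5324) + 19692/(-90) = 6889*(5324/85797123) + 19692*(-1/90) = 36677036/85797123 - 1094/5 = -93678667382/428985615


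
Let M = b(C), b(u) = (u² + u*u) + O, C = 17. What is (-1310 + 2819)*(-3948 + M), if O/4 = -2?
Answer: -5097402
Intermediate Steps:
O = -8 (O = 4*(-2) = -8)
b(u) = -8 + 2*u² (b(u) = (u² + u*u) - 8 = (u² + u²) - 8 = 2*u² - 8 = -8 + 2*u²)
M = 570 (M = -8 + 2*17² = -8 + 2*289 = -8 + 578 = 570)
(-1310 + 2819)*(-3948 + M) = (-1310 + 2819)*(-3948 + 570) = 1509*(-3378) = -5097402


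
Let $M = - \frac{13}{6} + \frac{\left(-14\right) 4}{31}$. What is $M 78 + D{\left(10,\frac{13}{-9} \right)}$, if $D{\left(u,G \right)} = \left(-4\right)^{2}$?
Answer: $- \frac{9111}{31} \approx -293.9$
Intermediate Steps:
$D{\left(u,G \right)} = 16$
$M = - \frac{739}{186}$ ($M = \left(-13\right) \frac{1}{6} - \frac{56}{31} = - \frac{13}{6} - \frac{56}{31} = - \frac{739}{186} \approx -3.9731$)
$M 78 + D{\left(10,\frac{13}{-9} \right)} = \left(- \frac{739}{186}\right) 78 + 16 = - \frac{9607}{31} + 16 = - \frac{9111}{31}$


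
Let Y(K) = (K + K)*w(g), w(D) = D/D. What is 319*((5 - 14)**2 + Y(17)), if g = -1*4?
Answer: 36685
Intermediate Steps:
g = -4
w(D) = 1
Y(K) = 2*K (Y(K) = (K + K)*1 = (2*K)*1 = 2*K)
319*((5 - 14)**2 + Y(17)) = 319*((5 - 14)**2 + 2*17) = 319*((-9)**2 + 34) = 319*(81 + 34) = 319*115 = 36685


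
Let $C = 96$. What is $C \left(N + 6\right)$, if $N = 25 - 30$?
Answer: $96$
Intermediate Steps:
$N = -5$
$C \left(N + 6\right) = 96 \left(-5 + 6\right) = 96 \cdot 1 = 96$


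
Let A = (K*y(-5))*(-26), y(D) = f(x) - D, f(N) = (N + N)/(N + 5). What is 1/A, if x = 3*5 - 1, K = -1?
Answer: 19/3198 ≈ 0.0059412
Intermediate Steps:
x = 14 (x = 15 - 1 = 14)
f(N) = 2*N/(5 + N) (f(N) = (2*N)/(5 + N) = 2*N/(5 + N))
y(D) = 28/19 - D (y(D) = 2*14/(5 + 14) - D = 2*14/19 - D = 2*14*(1/19) - D = 28/19 - D)
A = 3198/19 (A = -(28/19 - 1*(-5))*(-26) = -(28/19 + 5)*(-26) = -1*123/19*(-26) = -123/19*(-26) = 3198/19 ≈ 168.32)
1/A = 1/(3198/19) = 19/3198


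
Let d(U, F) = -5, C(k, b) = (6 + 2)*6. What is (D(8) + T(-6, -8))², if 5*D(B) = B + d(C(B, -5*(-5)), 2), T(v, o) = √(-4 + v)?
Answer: -241/25 + 6*I*√10/5 ≈ -9.64 + 3.7947*I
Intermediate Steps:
C(k, b) = 48 (C(k, b) = 8*6 = 48)
D(B) = -1 + B/5 (D(B) = (B - 5)/5 = (-5 + B)/5 = -1 + B/5)
(D(8) + T(-6, -8))² = ((-1 + (⅕)*8) + √(-4 - 6))² = ((-1 + 8/5) + √(-10))² = (⅗ + I*√10)²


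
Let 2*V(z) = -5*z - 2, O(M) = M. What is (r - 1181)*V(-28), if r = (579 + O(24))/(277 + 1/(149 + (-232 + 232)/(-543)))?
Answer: -373019727/4586 ≈ -81339.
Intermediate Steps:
V(z) = -1 - 5*z/2 (V(z) = (-5*z - 2)/2 = (-2 - 5*z)/2 = -1 - 5*z/2)
r = 9983/4586 (r = (579 + 24)/(277 + 1/(149 + (-232 + 232)/(-543))) = 603/(277 + 1/(149 + 0*(-1/543))) = 603/(277 + 1/(149 + 0)) = 603/(277 + 1/149) = 603/(41274/149) = 603*(149/41274) = 9983/4586 ≈ 2.1768)
(r - 1181)*V(-28) = (9983/4586 - 1181)*(-1 - 5/2*(-28)) = -5406083*(-1 + 70)/4586 = -5406083/4586*69 = -373019727/4586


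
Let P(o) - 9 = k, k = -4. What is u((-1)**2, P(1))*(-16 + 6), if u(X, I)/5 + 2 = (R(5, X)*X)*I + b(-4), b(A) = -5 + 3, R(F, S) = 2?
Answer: -300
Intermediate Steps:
P(o) = 5 (P(o) = 9 - 4 = 5)
b(A) = -2
u(X, I) = -20 + 10*I*X (u(X, I) = -10 + 5*((2*X)*I - 2) = -10 + 5*(2*I*X - 2) = -10 + 5*(-2 + 2*I*X) = -10 + (-10 + 10*I*X) = -20 + 10*I*X)
u((-1)**2, P(1))*(-16 + 6) = (-20 + 10*5*(-1)**2)*(-16 + 6) = (-20 + 10*5*1)*(-10) = (-20 + 50)*(-10) = 30*(-10) = -300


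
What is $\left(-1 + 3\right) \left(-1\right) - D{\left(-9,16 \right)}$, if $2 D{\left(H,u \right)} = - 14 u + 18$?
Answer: $101$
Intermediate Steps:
$D{\left(H,u \right)} = 9 - 7 u$ ($D{\left(H,u \right)} = \frac{- 14 u + 18}{2} = \frac{18 - 14 u}{2} = 9 - 7 u$)
$\left(-1 + 3\right) \left(-1\right) - D{\left(-9,16 \right)} = \left(-1 + 3\right) \left(-1\right) - \left(9 - 112\right) = 2 \left(-1\right) - \left(9 - 112\right) = -2 - -103 = -2 + 103 = 101$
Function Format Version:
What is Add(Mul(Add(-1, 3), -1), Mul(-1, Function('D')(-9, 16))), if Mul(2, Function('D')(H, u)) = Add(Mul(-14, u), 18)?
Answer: 101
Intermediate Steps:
Function('D')(H, u) = Add(9, Mul(-7, u)) (Function('D')(H, u) = Mul(Rational(1, 2), Add(Mul(-14, u), 18)) = Mul(Rational(1, 2), Add(18, Mul(-14, u))) = Add(9, Mul(-7, u)))
Add(Mul(Add(-1, 3), -1), Mul(-1, Function('D')(-9, 16))) = Add(Mul(Add(-1, 3), -1), Mul(-1, Add(9, Mul(-7, 16)))) = Add(Mul(2, -1), Mul(-1, Add(9, -112))) = Add(-2, Mul(-1, -103)) = Add(-2, 103) = 101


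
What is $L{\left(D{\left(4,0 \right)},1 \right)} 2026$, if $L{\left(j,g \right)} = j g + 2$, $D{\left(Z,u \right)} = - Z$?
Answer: $-4052$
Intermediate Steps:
$L{\left(j,g \right)} = 2 + g j$ ($L{\left(j,g \right)} = g j + 2 = 2 + g j$)
$L{\left(D{\left(4,0 \right)},1 \right)} 2026 = \left(2 + 1 \left(\left(-1\right) 4\right)\right) 2026 = \left(2 + 1 \left(-4\right)\right) 2026 = \left(2 - 4\right) 2026 = \left(-2\right) 2026 = -4052$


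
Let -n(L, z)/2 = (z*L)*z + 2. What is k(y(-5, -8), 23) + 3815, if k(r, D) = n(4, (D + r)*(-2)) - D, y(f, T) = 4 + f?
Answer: -11700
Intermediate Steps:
n(L, z) = -4 - 2*L*z**2 (n(L, z) = -2*((z*L)*z + 2) = -2*((L*z)*z + 2) = -2*(L*z**2 + 2) = -2*(2 + L*z**2) = -4 - 2*L*z**2)
k(r, D) = -4 - D - 8*(-2*D - 2*r)**2 (k(r, D) = (-4 - 2*4*((D + r)*(-2))**2) - D = (-4 - 2*4*(-2*D - 2*r)**2) - D = (-4 - 8*(-2*D - 2*r)**2) - D = -4 - D - 8*(-2*D - 2*r)**2)
k(y(-5, -8), 23) + 3815 = (-4 - 1*23 - 32*(23 + (4 - 5))**2) + 3815 = (-4 - 23 - 32*(23 - 1)**2) + 3815 = (-4 - 23 - 32*22**2) + 3815 = (-4 - 23 - 32*484) + 3815 = (-4 - 23 - 15488) + 3815 = -15515 + 3815 = -11700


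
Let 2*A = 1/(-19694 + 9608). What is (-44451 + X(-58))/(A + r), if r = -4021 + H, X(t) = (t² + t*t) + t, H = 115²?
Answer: -762118332/185663087 ≈ -4.1048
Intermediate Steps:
H = 13225
X(t) = t + 2*t² (X(t) = (t² + t²) + t = 2*t² + t = t + 2*t²)
r = 9204 (r = -4021 + 13225 = 9204)
A = -1/20172 (A = 1/(2*(-19694 + 9608)) = (½)/(-10086) = (½)*(-1/10086) = -1/20172 ≈ -4.9574e-5)
(-44451 + X(-58))/(A + r) = (-44451 - 58*(1 + 2*(-58)))/(-1/20172 + 9204) = (-44451 - 58*(1 - 116))/(185663087/20172) = (-44451 - 58*(-115))*(20172/185663087) = (-44451 + 6670)*(20172/185663087) = -37781*20172/185663087 = -762118332/185663087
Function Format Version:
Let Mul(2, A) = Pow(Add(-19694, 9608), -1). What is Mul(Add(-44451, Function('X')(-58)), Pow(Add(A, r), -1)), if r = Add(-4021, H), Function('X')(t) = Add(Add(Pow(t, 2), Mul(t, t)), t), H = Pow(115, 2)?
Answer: Rational(-762118332, 185663087) ≈ -4.1048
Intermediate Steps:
H = 13225
Function('X')(t) = Add(t, Mul(2, Pow(t, 2))) (Function('X')(t) = Add(Add(Pow(t, 2), Pow(t, 2)), t) = Add(Mul(2, Pow(t, 2)), t) = Add(t, Mul(2, Pow(t, 2))))
r = 9204 (r = Add(-4021, 13225) = 9204)
A = Rational(-1, 20172) (A = Mul(Rational(1, 2), Pow(Add(-19694, 9608), -1)) = Mul(Rational(1, 2), Pow(-10086, -1)) = Mul(Rational(1, 2), Rational(-1, 10086)) = Rational(-1, 20172) ≈ -4.9574e-5)
Mul(Add(-44451, Function('X')(-58)), Pow(Add(A, r), -1)) = Mul(Add(-44451, Mul(-58, Add(1, Mul(2, -58)))), Pow(Add(Rational(-1, 20172), 9204), -1)) = Mul(Add(-44451, Mul(-58, Add(1, -116))), Pow(Rational(185663087, 20172), -1)) = Mul(Add(-44451, Mul(-58, -115)), Rational(20172, 185663087)) = Mul(Add(-44451, 6670), Rational(20172, 185663087)) = Mul(-37781, Rational(20172, 185663087)) = Rational(-762118332, 185663087)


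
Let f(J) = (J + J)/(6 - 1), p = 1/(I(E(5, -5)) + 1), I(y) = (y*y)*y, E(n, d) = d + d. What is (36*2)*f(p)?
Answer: -16/555 ≈ -0.028829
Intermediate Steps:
E(n, d) = 2*d
I(y) = y³ (I(y) = y²*y = y³)
p = -1/999 (p = 1/((2*(-5))³ + 1) = 1/((-10)³ + 1) = 1/(-1000 + 1) = 1/(-999) = -1/999 ≈ -0.0010010)
f(J) = 2*J/5 (f(J) = (2*J)/5 = (2*J)*(⅕) = 2*J/5)
(36*2)*f(p) = (36*2)*((⅖)*(-1/999)) = 72*(-2/4995) = -16/555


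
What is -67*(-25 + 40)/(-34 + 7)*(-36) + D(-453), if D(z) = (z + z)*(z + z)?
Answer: 819496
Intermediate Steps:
D(z) = 4*z**2 (D(z) = (2*z)*(2*z) = 4*z**2)
-67*(-25 + 40)/(-34 + 7)*(-36) + D(-453) = -67*(-25 + 40)/(-34 + 7)*(-36) + 4*(-453)**2 = -1005/(-27)*(-36) + 4*205209 = -1005*(-1)/27*(-36) + 820836 = -67*(-5/9)*(-36) + 820836 = (335/9)*(-36) + 820836 = -1340 + 820836 = 819496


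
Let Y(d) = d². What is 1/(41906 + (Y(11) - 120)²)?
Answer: 1/41907 ≈ 2.3862e-5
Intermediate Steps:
1/(41906 + (Y(11) - 120)²) = 1/(41906 + (11² - 120)²) = 1/(41906 + (121 - 120)²) = 1/(41906 + 1²) = 1/(41906 + 1) = 1/41907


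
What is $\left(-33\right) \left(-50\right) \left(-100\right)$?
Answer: $-165000$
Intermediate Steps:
$\left(-33\right) \left(-50\right) \left(-100\right) = 1650 \left(-100\right) = -165000$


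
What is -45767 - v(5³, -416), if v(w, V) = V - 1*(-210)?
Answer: -45561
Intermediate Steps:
v(w, V) = 210 + V (v(w, V) = V + 210 = 210 + V)
-45767 - v(5³, -416) = -45767 - (210 - 416) = -45767 - 1*(-206) = -45767 + 206 = -45561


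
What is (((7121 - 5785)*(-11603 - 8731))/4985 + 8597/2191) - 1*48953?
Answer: -594149615394/10922135 ≈ -54399.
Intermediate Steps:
(((7121 - 5785)*(-11603 - 8731))/4985 + 8597/2191) - 1*48953 = ((1336*(-20334))*(1/4985) + 8597*(1/2191)) - 48953 = (-27166224*1/4985 + 8597/2191) - 48953 = (-27166224/4985 + 8597/2191) - 48953 = -59478340739/10922135 - 48953 = -594149615394/10922135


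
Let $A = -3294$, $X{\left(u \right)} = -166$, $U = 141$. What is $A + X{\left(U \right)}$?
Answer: $-3460$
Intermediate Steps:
$A + X{\left(U \right)} = -3294 - 166 = -3460$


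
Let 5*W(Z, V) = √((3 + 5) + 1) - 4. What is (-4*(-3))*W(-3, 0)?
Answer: -12/5 ≈ -2.4000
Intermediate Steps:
W(Z, V) = -⅕ (W(Z, V) = (√((3 + 5) + 1) - 4)/5 = (√(8 + 1) - 4)/5 = (√9 - 4)/5 = (3 - 4)/5 = (⅕)*(-1) = -⅕)
(-4*(-3))*W(-3, 0) = -4*(-3)*(-⅕) = 12*(-⅕) = -12/5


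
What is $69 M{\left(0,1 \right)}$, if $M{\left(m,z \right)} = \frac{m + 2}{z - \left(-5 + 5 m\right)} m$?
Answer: $0$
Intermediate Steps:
$M{\left(m,z \right)} = \frac{m \left(2 + m\right)}{5 + z - 5 m}$ ($M{\left(m,z \right)} = \frac{2 + m}{z - \left(-5 + 5 m\right)} m = \frac{2 + m}{5 + z - 5 m} m = \frac{m \left(2 + m\right)}{5 + z - 5 m}$)
$69 M{\left(0,1 \right)} = 69 \frac{0 \left(2 + 0\right)}{5 + 1 - 0} = 69 \cdot 0 \frac{1}{5 + 1 + 0} \cdot 2 = 69 \cdot 0 \cdot \frac{1}{6} \cdot 2 = 69 \cdot 0 = 0$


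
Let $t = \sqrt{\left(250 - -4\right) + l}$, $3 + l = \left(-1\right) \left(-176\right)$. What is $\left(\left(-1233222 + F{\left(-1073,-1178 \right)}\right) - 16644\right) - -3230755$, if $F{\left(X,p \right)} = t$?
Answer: $1980889 + \sqrt{427} \approx 1.9809 \cdot 10^{6}$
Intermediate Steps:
$l = 173$ ($l = -3 - -176 = -3 + 176 = 173$)
$t = \sqrt{427}$ ($t = \sqrt{\left(250 - -4\right) + 173} = \sqrt{\left(250 + 4\right) + 173} = \sqrt{254 + 173} = \sqrt{427} \approx 20.664$)
$F{\left(X,p \right)} = \sqrt{427}$
$\left(\left(-1233222 + F{\left(-1073,-1178 \right)}\right) - 16644\right) - -3230755 = \left(\left(-1233222 + \sqrt{427}\right) - 16644\right) - -3230755 = \left(-1249866 + \sqrt{427}\right) + 3230755 = 1980889 + \sqrt{427}$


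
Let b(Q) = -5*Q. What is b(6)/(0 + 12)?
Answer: -5/2 ≈ -2.5000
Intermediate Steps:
b(6)/(0 + 12) = (-5*6)/(0 + 12) = -30/12 = -30*1/12 = -5/2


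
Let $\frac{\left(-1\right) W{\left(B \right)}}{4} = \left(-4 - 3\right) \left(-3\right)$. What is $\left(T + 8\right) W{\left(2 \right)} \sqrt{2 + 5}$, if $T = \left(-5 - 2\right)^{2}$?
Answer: $- 4788 \sqrt{7} \approx -12668.0$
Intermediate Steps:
$W{\left(B \right)} = -84$ ($W{\left(B \right)} = - 4 \left(-4 - 3\right) \left(-3\right) = - 4 \left(\left(-7\right) \left(-3\right)\right) = \left(-4\right) 21 = -84$)
$T = 49$ ($T = \left(-7\right)^{2} = 49$)
$\left(T + 8\right) W{\left(2 \right)} \sqrt{2 + 5} = \left(49 + 8\right) \left(-84\right) \sqrt{2 + 5} = 57 \left(-84\right) \sqrt{7} = - 4788 \sqrt{7}$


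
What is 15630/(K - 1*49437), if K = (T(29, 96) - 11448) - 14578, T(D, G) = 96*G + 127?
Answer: -521/2204 ≈ -0.23639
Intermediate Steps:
T(D, G) = 127 + 96*G
K = -16683 (K = ((127 + 96*96) - 11448) - 14578 = ((127 + 9216) - 11448) - 14578 = (9343 - 11448) - 14578 = -2105 - 14578 = -16683)
15630/(K - 1*49437) = 15630/(-16683 - 1*49437) = 15630/(-16683 - 49437) = 15630/(-66120) = 15630*(-1/66120) = -521/2204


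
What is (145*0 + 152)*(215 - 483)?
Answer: -40736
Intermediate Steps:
(145*0 + 152)*(215 - 483) = (0 + 152)*(-268) = 152*(-268) = -40736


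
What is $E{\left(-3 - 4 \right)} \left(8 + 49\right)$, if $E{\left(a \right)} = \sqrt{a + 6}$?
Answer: $57 i \approx 57.0 i$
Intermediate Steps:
$E{\left(a \right)} = \sqrt{6 + a}$
$E{\left(-3 - 4 \right)} \left(8 + 49\right) = \sqrt{6 - 7} \left(8 + 49\right) = \sqrt{6 - 7} \cdot 57 = \sqrt{-1} \cdot 57 = i 57 = 57 i$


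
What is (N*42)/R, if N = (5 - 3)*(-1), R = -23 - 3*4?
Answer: 12/5 ≈ 2.4000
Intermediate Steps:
R = -35 (R = -23 - 12 = -35)
N = -2 (N = 2*(-1) = -2)
(N*42)/R = -2*42/(-35) = -84*(-1/35) = 12/5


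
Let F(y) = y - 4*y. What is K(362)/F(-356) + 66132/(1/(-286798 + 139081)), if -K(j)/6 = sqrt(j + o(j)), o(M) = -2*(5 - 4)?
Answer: -9768820644 - 3*sqrt(10)/89 ≈ -9.7688e+9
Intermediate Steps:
o(M) = -2 (o(M) = -2*1 = -2)
F(y) = -3*y
K(j) = -6*sqrt(-2 + j) (K(j) = -6*sqrt(j - 2) = -6*sqrt(-2 + j))
K(362)/F(-356) + 66132/(1/(-286798 + 139081)) = (-6*sqrt(-2 + 362))/((-3*(-356))) + 66132/(1/(-286798 + 139081)) = -36*sqrt(10)/1068 + 66132/(1/(-147717)) = -36*sqrt(10)*(1/1068) + 66132/(-1/147717) = -36*sqrt(10)*(1/1068) + 66132*(-147717) = -3*sqrt(10)/89 - 9768820644 = -9768820644 - 3*sqrt(10)/89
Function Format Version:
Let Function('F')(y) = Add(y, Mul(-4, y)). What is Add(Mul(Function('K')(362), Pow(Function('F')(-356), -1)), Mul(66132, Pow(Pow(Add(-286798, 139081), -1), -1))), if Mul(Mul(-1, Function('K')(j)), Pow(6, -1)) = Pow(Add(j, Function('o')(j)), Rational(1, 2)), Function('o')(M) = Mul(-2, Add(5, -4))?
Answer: Add(-9768820644, Mul(Rational(-3, 89), Pow(10, Rational(1, 2)))) ≈ -9.7688e+9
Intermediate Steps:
Function('o')(M) = -2 (Function('o')(M) = Mul(-2, 1) = -2)
Function('F')(y) = Mul(-3, y)
Function('K')(j) = Mul(-6, Pow(Add(-2, j), Rational(1, 2))) (Function('K')(j) = Mul(-6, Pow(Add(j, -2), Rational(1, 2))) = Mul(-6, Pow(Add(-2, j), Rational(1, 2))))
Add(Mul(Function('K')(362), Pow(Function('F')(-356), -1)), Mul(66132, Pow(Pow(Add(-286798, 139081), -1), -1))) = Add(Mul(Mul(-6, Pow(Add(-2, 362), Rational(1, 2))), Pow(Mul(-3, -356), -1)), Mul(66132, Pow(Pow(Add(-286798, 139081), -1), -1))) = Add(Mul(Mul(-6, Pow(360, Rational(1, 2))), Pow(1068, -1)), Mul(66132, Pow(Pow(-147717, -1), -1))) = Add(Mul(Mul(-6, Mul(6, Pow(10, Rational(1, 2)))), Rational(1, 1068)), Mul(66132, Pow(Rational(-1, 147717), -1))) = Add(Mul(Mul(-36, Pow(10, Rational(1, 2))), Rational(1, 1068)), Mul(66132, -147717)) = Add(Mul(Rational(-3, 89), Pow(10, Rational(1, 2))), -9768820644) = Add(-9768820644, Mul(Rational(-3, 89), Pow(10, Rational(1, 2))))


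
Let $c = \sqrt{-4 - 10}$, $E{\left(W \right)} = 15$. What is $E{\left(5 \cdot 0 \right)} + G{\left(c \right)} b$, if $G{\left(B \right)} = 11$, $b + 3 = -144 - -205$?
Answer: $653$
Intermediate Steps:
$b = 58$ ($b = -3 - -61 = -3 + \left(-144 + 205\right) = -3 + 61 = 58$)
$c = i \sqrt{14}$ ($c = \sqrt{-14} = i \sqrt{14} \approx 3.7417 i$)
$E{\left(5 \cdot 0 \right)} + G{\left(c \right)} b = 15 + 11 \cdot 58 = 15 + 638 = 653$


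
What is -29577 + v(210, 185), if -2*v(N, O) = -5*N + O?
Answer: -58289/2 ≈ -29145.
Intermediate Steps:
v(N, O) = -O/2 + 5*N/2 (v(N, O) = -(-5*N + O)/2 = -(O - 5*N)/2 = -O/2 + 5*N/2)
-29577 + v(210, 185) = -29577 + (-½*185 + (5/2)*210) = -29577 + (-185/2 + 525) = -29577 + 865/2 = -58289/2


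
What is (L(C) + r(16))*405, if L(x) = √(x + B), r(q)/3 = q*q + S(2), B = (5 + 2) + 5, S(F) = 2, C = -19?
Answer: 313470 + 405*I*√7 ≈ 3.1347e+5 + 1071.5*I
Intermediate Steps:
B = 12 (B = 7 + 5 = 12)
r(q) = 6 + 3*q² (r(q) = 3*(q*q + 2) = 3*(q² + 2) = 3*(2 + q²) = 6 + 3*q²)
L(x) = √(12 + x) (L(x) = √(x + 12) = √(12 + x))
(L(C) + r(16))*405 = (√(12 - 19) + (6 + 3*16²))*405 = (√(-7) + (6 + 3*256))*405 = (I*√7 + (6 + 768))*405 = (I*√7 + 774)*405 = (774 + I*√7)*405 = 313470 + 405*I*√7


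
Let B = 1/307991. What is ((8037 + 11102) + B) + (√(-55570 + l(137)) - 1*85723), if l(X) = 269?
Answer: -20507272743/307991 + I*√55301 ≈ -66584.0 + 235.16*I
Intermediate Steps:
B = 1/307991 ≈ 3.2468e-6
((8037 + 11102) + B) + (√(-55570 + l(137)) - 1*85723) = ((8037 + 11102) + 1/307991) + (√(-55570 + 269) - 1*85723) = (19139 + 1/307991) + (√(-55301) - 85723) = 5894639750/307991 + (I*√55301 - 85723) = 5894639750/307991 + (-85723 + I*√55301) = -20507272743/307991 + I*√55301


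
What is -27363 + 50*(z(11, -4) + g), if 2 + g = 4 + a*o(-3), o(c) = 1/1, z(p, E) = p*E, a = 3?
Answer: -29313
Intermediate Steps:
z(p, E) = E*p
o(c) = 1
g = 5 (g = -2 + (4 + 3*1) = -2 + (4 + 3) = -2 + 7 = 5)
-27363 + 50*(z(11, -4) + g) = -27363 + 50*(-4*11 + 5) = -27363 + 50*(-44 + 5) = -27363 + 50*(-39) = -27363 - 1950 = -29313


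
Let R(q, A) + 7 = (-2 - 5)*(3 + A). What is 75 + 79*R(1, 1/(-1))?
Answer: -1584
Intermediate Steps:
R(q, A) = -28 - 7*A (R(q, A) = -7 + (-2 - 5)*(3 + A) = -7 - 7*(3 + A) = -7 + (-21 - 7*A) = -28 - 7*A)
75 + 79*R(1, 1/(-1)) = 75 + 79*(-28 - 7/(-1)) = 75 + 79*(-28 - 7*(-1)) = 75 + 79*(-28 + 7) = 75 + 79*(-21) = 75 - 1659 = -1584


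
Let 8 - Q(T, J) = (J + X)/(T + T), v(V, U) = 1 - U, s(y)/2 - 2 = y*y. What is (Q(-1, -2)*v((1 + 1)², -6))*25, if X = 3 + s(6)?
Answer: 16275/2 ≈ 8137.5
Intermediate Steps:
s(y) = 4 + 2*y² (s(y) = 4 + 2*(y*y) = 4 + 2*y²)
X = 79 (X = 3 + (4 + 2*6²) = 3 + (4 + 2*36) = 3 + (4 + 72) = 3 + 76 = 79)
Q(T, J) = 8 - (79 + J)/(2*T) (Q(T, J) = 8 - (J + 79)/(T + T) = 8 - (79 + J)/(2*T))
(Q(-1, -2)*v((1 + 1)², -6))*25 = (((½)*(-79 - 1*(-2) + 16*(-1))/(-1))*(1 - 1*(-6)))*25 = (((½)*(-1)*(-79 + 2 - 16))*(1 + 6))*25 = (((½)*(-1)*(-93))*7)*25 = ((93/2)*7)*25 = (651/2)*25 = 16275/2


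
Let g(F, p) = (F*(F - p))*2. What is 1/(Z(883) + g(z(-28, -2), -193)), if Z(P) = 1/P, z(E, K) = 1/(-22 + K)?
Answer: -254304/4088885 ≈ -0.062194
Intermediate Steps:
g(F, p) = 2*F*(F - p)
1/(Z(883) + g(z(-28, -2), -193)) = 1/(1/883 + 2*(1/(-22 - 2) - 1*(-193))/(-22 - 2)) = 1/(1/883 + 2*(1/(-24) + 193)/(-24)) = 1/(1/883 + 2*(-1/24)*(-1/24 + 193)) = 1/(1/883 + 2*(-1/24)*(4631/24)) = 1/(1/883 - 4631/288) = 1/(-4088885/254304) = -254304/4088885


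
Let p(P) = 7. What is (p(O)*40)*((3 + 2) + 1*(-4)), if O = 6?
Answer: 280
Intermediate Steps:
(p(O)*40)*((3 + 2) + 1*(-4)) = (7*40)*((3 + 2) + 1*(-4)) = 280*(5 - 4) = 280*1 = 280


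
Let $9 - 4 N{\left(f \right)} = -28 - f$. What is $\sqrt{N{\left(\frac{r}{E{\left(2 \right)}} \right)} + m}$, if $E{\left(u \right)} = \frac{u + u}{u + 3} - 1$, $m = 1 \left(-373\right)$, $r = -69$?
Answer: $\frac{i \sqrt{1110}}{2} \approx 16.658 i$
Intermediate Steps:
$m = -373$
$E{\left(u \right)} = -1 + \frac{2 u}{3 + u}$ ($E{\left(u \right)} = \frac{2 u}{3 + u} - 1 = -1 + \frac{2 u}{3 + u}$)
$N{\left(f \right)} = \frac{37}{4} + \frac{f}{4}$ ($N{\left(f \right)} = \frac{9}{4} - \frac{-28 - f}{4} = \frac{9}{4} + \left(7 + \frac{f}{4}\right) = \frac{37}{4} + \frac{f}{4}$)
$\sqrt{N{\left(\frac{r}{E{\left(2 \right)}} \right)} + m} = \sqrt{\left(\frac{37}{4} + \frac{\left(-69\right) \frac{1}{\frac{1}{3 + 2} \left(-3 + 2\right)}}{4}\right) - 373} = \sqrt{\left(\frac{37}{4} + \frac{\left(-69\right) \frac{1}{\frac{1}{5} \left(-1\right)}}{4}\right) - 373} = \sqrt{\left(\frac{37}{4} + \frac{\left(-69\right) \frac{1}{- \frac{1}{5}}}{4}\right) - 373} = \sqrt{\left(\frac{37}{4} + \frac{\left(-69\right) \left(-5\right)}{4}\right) - 373} = \sqrt{\left(\frac{37}{4} + \frac{1}{4} \cdot 345\right) - 373} = \sqrt{\left(\frac{37}{4} + \frac{345}{4}\right) - 373} = \sqrt{\frac{191}{2} - 373} = \sqrt{- \frac{555}{2}} = \frac{i \sqrt{1110}}{2}$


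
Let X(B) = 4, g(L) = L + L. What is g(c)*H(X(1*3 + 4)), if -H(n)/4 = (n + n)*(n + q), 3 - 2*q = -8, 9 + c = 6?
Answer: 1824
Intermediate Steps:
c = -3 (c = -9 + 6 = -3)
g(L) = 2*L
q = 11/2 (q = 3/2 - 1/2*(-8) = 3/2 + 4 = 11/2 ≈ 5.5000)
H(n) = -8*n*(11/2 + n) (H(n) = -4*(n + n)*(n + 11/2) = -4*2*n*(11/2 + n) = -8*n*(11/2 + n))
g(c)*H(X(1*3 + 4)) = (2*(-3))*(-4*4*(11 + 2*4)) = -(-24)*4*(11 + 8) = -(-24)*4*19 = -6*(-304) = 1824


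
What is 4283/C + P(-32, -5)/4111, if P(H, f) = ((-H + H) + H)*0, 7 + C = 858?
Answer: 4283/851 ≈ 5.0329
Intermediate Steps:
C = 851 (C = -7 + 858 = 851)
P(H, f) = 0 (P(H, f) = (0 + H)*0 = H*0 = 0)
4283/C + P(-32, -5)/4111 = 4283/851 + 0/4111 = 4283*(1/851) + 0*(1/4111) = 4283/851 + 0 = 4283/851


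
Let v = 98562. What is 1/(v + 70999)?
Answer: 1/169561 ≈ 5.8976e-6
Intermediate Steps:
1/(v + 70999) = 1/(98562 + 70999) = 1/169561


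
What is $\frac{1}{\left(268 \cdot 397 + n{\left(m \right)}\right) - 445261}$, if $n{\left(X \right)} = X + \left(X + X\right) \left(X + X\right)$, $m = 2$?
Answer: $- \frac{1}{338847} \approx -2.9512 \cdot 10^{-6}$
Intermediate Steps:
$n{\left(X \right)} = X + 4 X^{2}$ ($n{\left(X \right)} = X + 2 X 2 X = X + 4 X^{2}$)
$\frac{1}{\left(268 \cdot 397 + n{\left(m \right)}\right) - 445261} = \frac{1}{\left(268 \cdot 397 + 2 \left(1 + 4 \cdot 2\right)\right) - 445261} = \frac{1}{\left(106396 + 2 \left(1 + 8\right)\right) - 445261} = \frac{1}{\left(106396 + 2 \cdot 9\right) - 445261} = \frac{1}{\left(106396 + 18\right) - 445261} = \frac{1}{106414 - 445261} = \frac{1}{-338847} = - \frac{1}{338847}$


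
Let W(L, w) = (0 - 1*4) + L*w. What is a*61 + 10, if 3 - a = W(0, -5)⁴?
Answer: -15423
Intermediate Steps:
W(L, w) = -4 + L*w (W(L, w) = (0 - 4) + L*w = -4 + L*w)
a = -253 (a = 3 - (-4 + 0*(-5))⁴ = 3 - (-4 + 0)⁴ = 3 - 1*(-4)⁴ = 3 - 1*256 = 3 - 256 = -253)
a*61 + 10 = -253*61 + 10 = -15433 + 10 = -15423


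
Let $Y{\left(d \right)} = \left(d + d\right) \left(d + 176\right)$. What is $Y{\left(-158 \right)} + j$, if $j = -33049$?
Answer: $-38737$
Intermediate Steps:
$Y{\left(d \right)} = 2 d \left(176 + d\right)$
$Y{\left(-158 \right)} + j = 2 \left(-158\right) \left(176 - 158\right) - 33049 = 2 \left(-158\right) 18 - 33049 = -5688 - 33049 = -38737$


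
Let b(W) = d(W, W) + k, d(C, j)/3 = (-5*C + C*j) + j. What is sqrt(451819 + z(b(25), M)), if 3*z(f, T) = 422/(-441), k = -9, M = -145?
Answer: sqrt(1793268345)/63 ≈ 672.17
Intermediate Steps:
d(C, j) = -15*C + 3*j + 3*C*j (d(C, j) = 3*((-5*C + C*j) + j) = 3*(j - 5*C + C*j) = -15*C + 3*j + 3*C*j)
b(W) = -9 - 12*W + 3*W**2 (b(W) = (-15*W + 3*W + 3*W*W) - 9 = (-15*W + 3*W + 3*W**2) - 9 = (-12*W + 3*W**2) - 9 = -9 - 12*W + 3*W**2)
z(f, T) = -422/1323 (z(f, T) = (422/(-441))/3 = (422*(-1/441))/3 = (1/3)*(-422/441) = -422/1323)
sqrt(451819 + z(b(25), M)) = sqrt(451819 - 422/1323) = sqrt(597756115/1323) = sqrt(1793268345)/63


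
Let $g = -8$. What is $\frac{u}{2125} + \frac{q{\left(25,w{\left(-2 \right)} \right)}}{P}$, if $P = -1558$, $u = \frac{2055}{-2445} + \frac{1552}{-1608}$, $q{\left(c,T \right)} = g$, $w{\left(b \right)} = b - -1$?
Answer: $\frac{232400639}{54235051125} \approx 0.0042851$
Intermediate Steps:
$w{\left(b \right)} = 1 + b$ ($w{\left(b \right)} = b + 1 = 1 + b$)
$q{\left(c,T \right)} = -8$
$u = - \frac{59159}{32763}$ ($u = 2055 \left(- \frac{1}{2445}\right) + 1552 \left(- \frac{1}{1608}\right) = - \frac{137}{163} - \frac{194}{201} = - \frac{59159}{32763} \approx -1.8057$)
$\frac{u}{2125} + \frac{q{\left(25,w{\left(-2 \right)} \right)}}{P} = - \frac{59159}{32763 \cdot 2125} - \frac{8}{-1558} = \left(- \frac{59159}{32763}\right) \frac{1}{2125} - - \frac{4}{779} = - \frac{59159}{69621375} + \frac{4}{779} = \frac{232400639}{54235051125}$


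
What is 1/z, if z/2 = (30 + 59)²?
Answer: 1/15842 ≈ 6.3123e-5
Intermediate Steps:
z = 15842 (z = 2*(30 + 59)² = 2*89² = 2*7921 = 15842)
1/z = 1/15842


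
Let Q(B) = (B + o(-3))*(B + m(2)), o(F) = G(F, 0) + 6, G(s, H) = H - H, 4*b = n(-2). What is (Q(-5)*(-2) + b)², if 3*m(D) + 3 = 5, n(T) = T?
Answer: 2401/36 ≈ 66.694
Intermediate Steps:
m(D) = ⅔ (m(D) = -1 + (⅓)*5 = -1 + 5/3 = ⅔)
b = -½ (b = (¼)*(-2) = -½ ≈ -0.50000)
G(s, H) = 0
o(F) = 6 (o(F) = 0 + 6 = 6)
Q(B) = (6 + B)*(⅔ + B) (Q(B) = (B + 6)*(B + ⅔) = (6 + B)*(⅔ + B))
(Q(-5)*(-2) + b)² = ((4 + (-5)² + (20/3)*(-5))*(-2) - ½)² = ((4 + 25 - 100/3)*(-2) - ½)² = (-13/3*(-2) - ½)² = (26/3 - ½)² = (49/6)² = 2401/36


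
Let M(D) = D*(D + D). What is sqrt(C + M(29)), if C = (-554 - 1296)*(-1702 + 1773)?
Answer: 2*I*sqrt(32417) ≈ 360.09*I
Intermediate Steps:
M(D) = 2*D**2 (M(D) = D*(2*D) = 2*D**2)
C = -131350 (C = -1850*71 = -131350)
sqrt(C + M(29)) = sqrt(-131350 + 2*29**2) = sqrt(-131350 + 2*841) = sqrt(-131350 + 1682) = sqrt(-129668) = 2*I*sqrt(32417)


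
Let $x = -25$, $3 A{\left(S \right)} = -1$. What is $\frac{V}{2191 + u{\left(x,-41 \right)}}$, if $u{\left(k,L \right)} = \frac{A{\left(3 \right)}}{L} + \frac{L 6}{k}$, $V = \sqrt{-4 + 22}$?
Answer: $\frac{9225 \sqrt{2}}{6767608} \approx 0.0019277$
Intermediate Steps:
$V = 3 \sqrt{2}$ ($V = \sqrt{18} = 3 \sqrt{2} \approx 4.2426$)
$A{\left(S \right)} = - \frac{1}{3}$ ($A{\left(S \right)} = \frac{1}{3} \left(-1\right) = - \frac{1}{3}$)
$u{\left(k,L \right)} = - \frac{1}{3 L} + \frac{6 L}{k}$ ($u{\left(k,L \right)} = - \frac{1}{3 L} + \frac{L 6}{k} = - \frac{1}{3 L} + \frac{6 L}{k}$)
$\frac{V}{2191 + u{\left(x,-41 \right)}} = \frac{3 \sqrt{2}}{2191 + \left(- \frac{1}{3 \left(-41\right)} + 6 \left(-41\right) \frac{1}{-25}\right)} = \frac{3 \sqrt{2}}{2191 + \left(\left(- \frac{1}{3}\right) \left(- \frac{1}{41}\right) + 6 \left(-41\right) \left(- \frac{1}{25}\right)\right)} = \frac{3 \sqrt{2}}{2191 + \left(\frac{1}{123} + \frac{246}{25}\right)} = \frac{3 \sqrt{2}}{2191 + \frac{30283}{3075}} = \frac{3 \sqrt{2}}{\frac{6767608}{3075}} = \frac{3075 \cdot 3 \sqrt{2}}{6767608} = \frac{9225 \sqrt{2}}{6767608}$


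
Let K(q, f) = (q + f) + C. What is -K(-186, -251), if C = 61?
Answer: 376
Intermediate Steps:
K(q, f) = 61 + f + q (K(q, f) = (q + f) + 61 = (f + q) + 61 = 61 + f + q)
-K(-186, -251) = -(61 - 251 - 186) = -1*(-376) = 376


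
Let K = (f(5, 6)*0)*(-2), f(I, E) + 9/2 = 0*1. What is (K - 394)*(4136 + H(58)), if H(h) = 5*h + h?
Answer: -1766696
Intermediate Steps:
f(I, E) = -9/2 (f(I, E) = -9/2 + 0*1 = -9/2 + 0 = -9/2)
K = 0 (K = -9/2*0*(-2) = 0*(-2) = 0)
H(h) = 6*h
(K - 394)*(4136 + H(58)) = (0 - 394)*(4136 + 6*58) = -394*(4136 + 348) = -394*4484 = -1766696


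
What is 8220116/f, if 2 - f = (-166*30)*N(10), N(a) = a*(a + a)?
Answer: 4110058/498001 ≈ 8.2531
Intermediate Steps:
N(a) = 2*a² (N(a) = a*(2*a) = 2*a²)
f = 996002 (f = 2 - (-166*30)*2*10² = 2 - (-4980)*2*100 = 2 - (-4980)*200 = 2 - 1*(-996000) = 2 + 996000 = 996002)
8220116/f = 8220116/996002 = 8220116*(1/996002) = 4110058/498001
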